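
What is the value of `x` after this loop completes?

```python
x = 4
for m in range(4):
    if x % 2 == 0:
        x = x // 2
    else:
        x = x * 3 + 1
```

Collatz-style transformation from 4
`x` takes the values: 4 → 2 → 1 → 4 → 2

Answer: 2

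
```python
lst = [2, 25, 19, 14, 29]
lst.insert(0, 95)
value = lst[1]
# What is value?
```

Trace:
`lst = [2, 25, 19, 14, 29]` → lst = [2, 25, 19, 14, 29]
`lst.insert(0, 95)` → lst = [95, 2, 25, 19, 14, 29]
`value = lst[1]` → value = 2
So value = 2

Answer: 2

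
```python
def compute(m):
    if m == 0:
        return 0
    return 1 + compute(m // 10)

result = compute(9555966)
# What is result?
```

Count of digits of 9555966: 7

Answer: 7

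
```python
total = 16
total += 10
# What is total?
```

Trace:
`total = 16` → total = 16
`total += 10` → total = 26
So total = 26

Answer: 26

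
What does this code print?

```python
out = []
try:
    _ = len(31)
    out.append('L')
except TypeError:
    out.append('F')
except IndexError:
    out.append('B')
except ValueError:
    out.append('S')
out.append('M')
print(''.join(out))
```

Execution trace: 'F' (except TypeError) → 'M' (after the try/except). Output: FM

Answer: FM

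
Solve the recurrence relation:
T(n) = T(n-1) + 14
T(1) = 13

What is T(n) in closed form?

Unrolling: T(n) = T(1) + 14·(n-1) = 13 + 14(n-1) = 14n - 1.

Answer: T(n) = 14n - 1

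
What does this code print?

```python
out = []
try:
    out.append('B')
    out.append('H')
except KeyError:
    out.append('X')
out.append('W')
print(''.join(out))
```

Execution trace: 'B' (try body) → 'H' (try body, no exception) → 'W' (after the try/except). Output: BHW

Answer: BHW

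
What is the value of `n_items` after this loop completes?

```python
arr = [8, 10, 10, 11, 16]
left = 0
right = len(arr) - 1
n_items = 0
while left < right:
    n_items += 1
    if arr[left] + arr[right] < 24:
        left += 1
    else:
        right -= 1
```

Steps to find pair summing to 24
`n_items` takes the values: 0 → 1 → 2 → 3 → 4

Answer: 4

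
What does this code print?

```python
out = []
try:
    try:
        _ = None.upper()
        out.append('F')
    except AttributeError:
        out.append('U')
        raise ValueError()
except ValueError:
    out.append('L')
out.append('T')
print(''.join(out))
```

Execution trace: 'U' (except AttributeError) → 'L' (outer except ValueError) → 'T' (after the try/except). Output: ULT

Answer: ULT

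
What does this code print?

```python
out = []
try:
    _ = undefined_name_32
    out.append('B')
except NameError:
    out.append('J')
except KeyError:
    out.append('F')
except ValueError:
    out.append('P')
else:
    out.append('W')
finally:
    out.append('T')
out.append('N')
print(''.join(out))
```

Execution trace: 'J' (except NameError) → 'T' (finally) → 'N' (after the try/except). Output: JTN

Answer: JTN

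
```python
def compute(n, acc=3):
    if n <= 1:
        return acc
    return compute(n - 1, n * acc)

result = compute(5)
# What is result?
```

Accumulator trace (n, acc): (5, 3) -> (4, 15) -> (3, 60) -> (2, 180) -> (1, 360) -> return 360

Answer: 360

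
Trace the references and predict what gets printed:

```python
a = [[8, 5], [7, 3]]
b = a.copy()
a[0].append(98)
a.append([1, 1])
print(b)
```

Key concept: shallow copy with nested lists.
Step by step:
`a = [[8, 5], [7, 3]]` → a = [[8, 5], [7, 3]]
`b = a.copy()` → b = [[8, 5], [7, 3]]
`a[0].append(98)` → a = [[8, 5, 98], [7, 3]]; b = [[8, 5, 98], [7, 3]]
`a.append([1, 1])` → a = [[8, 5, 98], [7, 3], [1, 1]]
`print(b)` → prints [[8, 5, 98], [7, 3]]

Answer: [[8, 5, 98], [7, 3]]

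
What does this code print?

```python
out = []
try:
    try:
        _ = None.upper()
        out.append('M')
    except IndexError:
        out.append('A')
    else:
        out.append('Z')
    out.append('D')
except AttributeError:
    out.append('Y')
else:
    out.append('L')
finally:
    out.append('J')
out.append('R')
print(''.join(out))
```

Execution trace: 'Y' (except AttributeError) → 'J' (finally) → 'R' (after the try/except). Output: YJR

Answer: YJR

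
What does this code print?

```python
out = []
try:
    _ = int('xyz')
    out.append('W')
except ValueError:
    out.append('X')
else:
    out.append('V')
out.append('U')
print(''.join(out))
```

Execution trace: 'X' (except ValueError) → 'U' (after the try/except). Output: XU

Answer: XU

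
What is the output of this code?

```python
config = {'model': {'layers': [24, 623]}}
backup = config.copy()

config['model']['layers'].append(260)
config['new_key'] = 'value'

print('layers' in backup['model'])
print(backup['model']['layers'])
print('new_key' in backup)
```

Key concept: shallow copy gotcha with nested dict.
Step by step:
`config = {'model': {'layers': [24, 623]}}` → config = {'model': {'layers': [24, 623]}}
`backup = config.copy()` → backup = {'model': {'layers': [24, 623]}}
`config['model']['layers'].append(260)` → config = {'model': {'layers': [24, 623, 260]}}; backup = {'model': {'layers': [24, 623, 260]}}
`config['new_key'] = 'value'` → config = {'model': {'layers': [24, 623, 260]}, 'new_key': 'value'}
`print('layers' in backup['model'])` → prints True
`print(backup['model']['layers'])` → prints [24, 623, 260]
`print('new_key' in backup)` → prints False

Answer:
True
[24, 623, 260]
False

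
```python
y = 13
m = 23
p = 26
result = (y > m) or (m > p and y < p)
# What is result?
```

Trace:
`y = 13` → y = 13
`m = 23` → m = 23
`p = 26` → p = 26
`result = (y > m) or (m > p and y < p)` → result = False
So result = False

Answer: False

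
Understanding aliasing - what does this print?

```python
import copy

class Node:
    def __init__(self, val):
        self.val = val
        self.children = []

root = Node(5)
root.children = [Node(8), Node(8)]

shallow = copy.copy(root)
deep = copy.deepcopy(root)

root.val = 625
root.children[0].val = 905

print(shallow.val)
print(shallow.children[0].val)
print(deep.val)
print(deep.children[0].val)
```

Key concept: deep copy with custom objects.
Step by step:
`root = Node(5)` → root = Node(val=5, children=[])
`root.children = [Node(8), Node(8)]` → root = Node(val=5, children=[Node(val=8, children=[]), Node(val=8, children=[])])
`shallow = copy.copy(root)` → shallow = Node(val=5, children=[Node(val=8, children=[]), Node(val=8, children=[])])
`deep = copy.deepcopy(root)` → deep = Node(val=5, children=[Node(val=8, children=[]), Node(val=8, children=[])])
`root.val = 625` → root = Node(val=625, children=[Node(val=8, children=[]), Node(val=8, children=[])])
`root.children[0].val = 905` → root = Node(val=625, children=[Node(val=905, children=[]), Node(val=8, children=[])]); shallow = Node(val=5, children=[Node(val=905, children=[]), Node(val=8, children=[])])
`print(shallow.val)` → prints 5
`print(shallow.children[0].val)` → prints 905
`print(deep.val)` → prints 5
`print(deep.children[0].val)` → prints 8

Answer:
5
905
5
8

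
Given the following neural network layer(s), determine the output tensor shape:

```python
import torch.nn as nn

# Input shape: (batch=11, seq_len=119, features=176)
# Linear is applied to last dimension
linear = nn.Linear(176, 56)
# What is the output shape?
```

Input: (11, 119, 176) -> Output: (11, 119, 56)

Answer: (11, 119, 56)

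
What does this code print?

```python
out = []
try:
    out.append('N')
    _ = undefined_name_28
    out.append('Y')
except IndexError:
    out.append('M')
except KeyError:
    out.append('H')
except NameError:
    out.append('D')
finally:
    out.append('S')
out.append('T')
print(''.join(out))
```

Execution trace: 'N' (try body) → 'D' (except NameError) → 'S' (finally) → 'T' (after the try/except). Output: NDST

Answer: NDST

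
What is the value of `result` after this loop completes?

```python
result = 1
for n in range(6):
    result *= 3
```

3^6 = 729
`result` takes the values: 1 → 3 → 9 → 27 → 81 → 243 → 729

Answer: 729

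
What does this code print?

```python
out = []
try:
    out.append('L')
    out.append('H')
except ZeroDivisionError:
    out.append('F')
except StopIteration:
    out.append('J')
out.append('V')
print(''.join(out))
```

Execution trace: 'L' (try body) → 'H' (try body, no exception) → 'V' (after the try/except). Output: LHV

Answer: LHV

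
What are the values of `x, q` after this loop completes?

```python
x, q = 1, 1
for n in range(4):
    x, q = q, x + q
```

Fibonacci: after 4 iterations
`x, q` takes the values: (1, 1) → (1, 2) → (2, 3) → (3, 5) → (5, 8)

Answer: 5, 8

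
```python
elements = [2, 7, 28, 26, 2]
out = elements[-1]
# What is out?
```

Trace:
`elements = [2, 7, 28, 26, 2]` → elements = [2, 7, 28, 26, 2]
`out = elements[-1]` → out = 2
So out = 2

Answer: 2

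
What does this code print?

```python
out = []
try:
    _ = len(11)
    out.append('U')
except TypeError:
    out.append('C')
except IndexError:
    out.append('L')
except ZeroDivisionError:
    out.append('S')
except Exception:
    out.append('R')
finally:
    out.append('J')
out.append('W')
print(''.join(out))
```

Execution trace: 'C' (except TypeError) → 'J' (finally) → 'W' (after the try/except). Output: CJW

Answer: CJW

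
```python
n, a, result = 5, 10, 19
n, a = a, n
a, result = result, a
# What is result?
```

Trace:
`n, a, result = 5, 10, 19` → n = 5; a = 10; result = 19
`n, a = a, n` → n = 10; a = 5
`a, result = result, a` → a = 19; result = 5
So result = 5

Answer: 5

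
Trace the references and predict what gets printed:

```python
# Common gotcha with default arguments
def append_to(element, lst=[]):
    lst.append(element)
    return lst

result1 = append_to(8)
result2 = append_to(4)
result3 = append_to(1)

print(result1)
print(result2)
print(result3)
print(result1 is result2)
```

Key concept: mutable default argument gotcha.
Step by step:
`result1 = append_to(8)` → result1 = [8]
`result2 = append_to(4)` → result1 = [8, 4] (same object as result2); result2 = [8, 4] (same object as result1)
`result3 = append_to(1)` → result1 = [8, 4, 1] (same object as result2, result3); result2 = [8, 4, 1] (same object as result1, result3); result3 = [8, 4, 1] (same object as result1, result2)
`print(result1)` → prints [8, 4, 1]
`print(result2)` → prints [8, 4, 1]
`print(result3)` → prints [8, 4, 1]
`print(result1 is result2)` → prints True

Answer:
[8, 4, 1]
[8, 4, 1]
[8, 4, 1]
True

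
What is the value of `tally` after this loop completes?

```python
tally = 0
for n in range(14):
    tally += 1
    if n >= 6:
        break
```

Loop breaks when n reaches 6, tally is 7
`tally` takes the values: 0 → 1 → 2 → 3 → 4 → 5 → 6 → 7

Answer: 7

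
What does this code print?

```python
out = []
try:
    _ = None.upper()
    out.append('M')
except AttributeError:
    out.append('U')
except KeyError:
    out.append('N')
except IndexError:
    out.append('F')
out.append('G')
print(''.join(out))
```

Execution trace: 'U' (except AttributeError) → 'G' (after the try/except). Output: UG

Answer: UG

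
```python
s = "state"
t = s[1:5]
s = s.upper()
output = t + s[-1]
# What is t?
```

Trace:
`s = "state"` → s = 'state'
`t = s[1:5]` → t = 'tate'
`s = s.upper()` → s = 'STATE'
`output = t + s[-1]` → output = 'tateE'
So t = 'tate'

Answer: 'tate'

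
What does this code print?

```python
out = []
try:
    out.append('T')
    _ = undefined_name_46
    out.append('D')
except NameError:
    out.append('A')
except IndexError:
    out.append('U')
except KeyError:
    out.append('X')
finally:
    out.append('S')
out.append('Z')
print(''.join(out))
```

Execution trace: 'T' (try body) → 'A' (except NameError) → 'S' (finally) → 'Z' (after the try/except). Output: TASZ

Answer: TASZ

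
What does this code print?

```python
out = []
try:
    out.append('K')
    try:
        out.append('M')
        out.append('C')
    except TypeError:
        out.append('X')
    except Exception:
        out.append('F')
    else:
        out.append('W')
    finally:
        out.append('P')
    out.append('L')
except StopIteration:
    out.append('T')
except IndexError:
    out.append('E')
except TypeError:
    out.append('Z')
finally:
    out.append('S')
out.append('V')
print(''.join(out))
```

Execution trace: 'K' (try body) → 'M' (inner try body) → 'C' (inner try body, no exception) → 'W' (inner else) → 'P' (inner finally) → 'L' (try body, no exception) → 'S' (finally) → 'V' (after the try/except). Output: KMCWPLSV

Answer: KMCWPLSV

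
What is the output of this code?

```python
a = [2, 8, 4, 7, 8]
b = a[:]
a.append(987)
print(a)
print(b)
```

Key concept: slice [:] creates copy.
Step by step:
`a = [2, 8, 4, 7, 8]` → a = [2, 8, 4, 7, 8]
`b = a[:]` → b = [2, 8, 4, 7, 8]
`a.append(987)` → a = [2, 8, 4, 7, 8, 987]
`print(a)` → prints [2, 8, 4, 7, 8, 987]
`print(b)` → prints [2, 8, 4, 7, 8]

Answer:
[2, 8, 4, 7, 8, 987]
[2, 8, 4, 7, 8]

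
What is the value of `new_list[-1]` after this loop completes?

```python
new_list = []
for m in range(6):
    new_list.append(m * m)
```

Last element of squares 0 to 5
`new_list` takes the values: [] → [0] → [0, 1] → [0, 1, 4] → [0, 1, 4, 9] → [0, 1, 4, 9, 16] → [0, 1, 4, 9, 16, 25]
So `new_list[-1]` = 25

Answer: 25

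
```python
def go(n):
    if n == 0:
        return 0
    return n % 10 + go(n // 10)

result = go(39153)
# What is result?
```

Sum of digits of 39153: 3 + 5 + 1 + 9 + 3 = 21

Answer: 21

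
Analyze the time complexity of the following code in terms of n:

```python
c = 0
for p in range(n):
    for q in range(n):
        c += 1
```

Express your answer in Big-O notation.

Each loop level contributes: n × n. Multiplying the contributions gives O(n^2).

Answer: O(n^2)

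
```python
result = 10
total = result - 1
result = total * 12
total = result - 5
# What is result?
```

Trace:
`result = 10` → result = 10
`total = result - 1` → total = 9
`result = total * 12` → result = 108
`total = result - 5` → total = 103
So result = 108

Answer: 108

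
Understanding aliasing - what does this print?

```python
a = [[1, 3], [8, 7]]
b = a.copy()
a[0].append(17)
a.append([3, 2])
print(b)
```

Key concept: shallow copy with nested lists.
Step by step:
`a = [[1, 3], [8, 7]]` → a = [[1, 3], [8, 7]]
`b = a.copy()` → b = [[1, 3], [8, 7]]
`a[0].append(17)` → a = [[1, 3, 17], [8, 7]]; b = [[1, 3, 17], [8, 7]]
`a.append([3, 2])` → a = [[1, 3, 17], [8, 7], [3, 2]]
`print(b)` → prints [[1, 3, 17], [8, 7]]

Answer: [[1, 3, 17], [8, 7]]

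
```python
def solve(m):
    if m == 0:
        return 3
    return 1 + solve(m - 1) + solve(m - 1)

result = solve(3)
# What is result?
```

solve(m) = 1 + 2·solve(m-1), solve(0)=3. Closed form: (3+1)·2^3 - 1 = 31.

Answer: 31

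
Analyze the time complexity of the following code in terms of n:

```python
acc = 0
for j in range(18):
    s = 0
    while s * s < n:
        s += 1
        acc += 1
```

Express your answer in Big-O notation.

Each loop level contributes: 1 × √n. Multiplying the contributions gives O(√n).

Answer: O(√n)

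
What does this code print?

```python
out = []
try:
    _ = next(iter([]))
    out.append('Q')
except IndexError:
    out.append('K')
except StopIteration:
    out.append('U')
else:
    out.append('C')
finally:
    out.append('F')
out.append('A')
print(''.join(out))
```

Execution trace: 'U' (except StopIteration) → 'F' (finally) → 'A' (after the try/except). Output: UFA

Answer: UFA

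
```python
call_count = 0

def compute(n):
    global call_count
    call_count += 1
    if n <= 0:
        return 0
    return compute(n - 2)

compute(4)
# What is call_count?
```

Linear recursion stepping by 2: 3 calls from n=4 down to ≤0.

Answer: 3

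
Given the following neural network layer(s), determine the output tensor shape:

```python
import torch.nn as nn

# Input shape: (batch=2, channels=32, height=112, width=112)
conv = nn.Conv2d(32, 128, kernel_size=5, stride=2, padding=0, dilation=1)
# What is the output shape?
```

Input: (2, 32, 112, 112) -> Output: (2, 128, 54, 54)

Answer: (2, 128, 54, 54)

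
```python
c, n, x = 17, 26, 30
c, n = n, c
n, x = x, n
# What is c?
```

Trace:
`c, n, x = 17, 26, 30` → c = 17; n = 26; x = 30
`c, n = n, c` → c = 26; n = 17
`n, x = x, n` → n = 30; x = 17
So c = 26

Answer: 26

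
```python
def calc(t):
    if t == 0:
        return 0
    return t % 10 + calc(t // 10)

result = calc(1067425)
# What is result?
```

Sum of digits of 1067425: 5 + 2 + 4 + 7 + 6 + 0 + 1 = 25

Answer: 25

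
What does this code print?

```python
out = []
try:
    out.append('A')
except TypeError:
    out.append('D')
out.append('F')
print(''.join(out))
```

Execution trace: 'A' (try body, no exception) → 'F' (after the try/except). Output: AF

Answer: AF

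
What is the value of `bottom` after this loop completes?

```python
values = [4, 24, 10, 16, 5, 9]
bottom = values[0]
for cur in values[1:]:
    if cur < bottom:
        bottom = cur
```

Minimum of [4, 24, 10, 16, 5, 9]
`bottom` takes the values: 4

Answer: 4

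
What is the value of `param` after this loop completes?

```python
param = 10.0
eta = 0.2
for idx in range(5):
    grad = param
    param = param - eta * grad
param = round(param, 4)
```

Gradient descent: w = 10.0 * (1 - 0.2)^5
`param` takes the values: 10.0 → 8.0 → 6.4 → 5.12 → 4.096 → 3.2768

Answer: 3.2768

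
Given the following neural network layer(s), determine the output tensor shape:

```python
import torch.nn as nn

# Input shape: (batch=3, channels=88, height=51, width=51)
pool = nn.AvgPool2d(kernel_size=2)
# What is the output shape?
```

Input: (3, 88, 51, 51) -> Output: (3, 88, 25, 25)

Answer: (3, 88, 25, 25)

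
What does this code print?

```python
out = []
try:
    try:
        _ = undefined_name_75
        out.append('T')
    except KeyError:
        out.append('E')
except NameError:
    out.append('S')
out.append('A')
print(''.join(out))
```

Execution trace: 'S' (outer except NameError) → 'A' (after the try/except). Output: SA

Answer: SA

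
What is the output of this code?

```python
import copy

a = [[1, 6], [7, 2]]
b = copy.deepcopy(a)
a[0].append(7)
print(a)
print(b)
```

Key concept: deep copy is fully independent.
Step by step:
`a = [[1, 6], [7, 2]]` → a = [[1, 6], [7, 2]]
`b = copy.deepcopy(a)` → b = [[1, 6], [7, 2]]
`a[0].append(7)` → a = [[1, 6, 7], [7, 2]]
`print(a)` → prints [[1, 6, 7], [7, 2]]
`print(b)` → prints [[1, 6], [7, 2]]

Answer:
[[1, 6, 7], [7, 2]]
[[1, 6], [7, 2]]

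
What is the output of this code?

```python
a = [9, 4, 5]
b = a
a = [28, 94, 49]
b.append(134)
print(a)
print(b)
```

Key concept: rebinding vs mutation: a is rebound to a new list, b still points at the original.
Step by step:
`a = [9, 4, 5]` → a = [9, 4, 5]
`b = a` → b = [9, 4, 5] (same object as a)
`a = [28, 94, 49]` → a = [28, 94, 49]
`b.append(134)` → b = [9, 4, 5, 134]
`print(a)` → prints [28, 94, 49]
`print(b)` → prints [9, 4, 5, 134]

Answer:
[28, 94, 49]
[9, 4, 5, 134]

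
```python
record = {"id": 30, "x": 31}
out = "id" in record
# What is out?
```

Trace:
`record = {"id": 30, "x": 31}` → record = {'id': 30, 'x': 31}
`out = "id" in record` → out = True
So out = True

Answer: True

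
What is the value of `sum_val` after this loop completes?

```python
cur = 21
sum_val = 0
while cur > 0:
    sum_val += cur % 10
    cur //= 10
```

Sum digits of 21
`sum_val` takes the values: 0 → 1 → 3

Answer: 3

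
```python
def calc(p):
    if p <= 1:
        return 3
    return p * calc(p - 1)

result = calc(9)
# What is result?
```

calc(9) = 9 * 8 * 7 * 6 * 5 * 4 * 3 * 2 * 3 = 1088640

Answer: 1088640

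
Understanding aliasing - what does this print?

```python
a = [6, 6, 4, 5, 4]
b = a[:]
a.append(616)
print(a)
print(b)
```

Key concept: slice [:] creates copy.
Step by step:
`a = [6, 6, 4, 5, 4]` → a = [6, 6, 4, 5, 4]
`b = a[:]` → b = [6, 6, 4, 5, 4]
`a.append(616)` → a = [6, 6, 4, 5, 4, 616]
`print(a)` → prints [6, 6, 4, 5, 4, 616]
`print(b)` → prints [6, 6, 4, 5, 4]

Answer:
[6, 6, 4, 5, 4, 616]
[6, 6, 4, 5, 4]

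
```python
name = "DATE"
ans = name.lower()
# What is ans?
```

Trace:
`name = "DATE"` → name = 'DATE'
`ans = name.lower()` → ans = 'date'
So ans = 'date'

Answer: 'date'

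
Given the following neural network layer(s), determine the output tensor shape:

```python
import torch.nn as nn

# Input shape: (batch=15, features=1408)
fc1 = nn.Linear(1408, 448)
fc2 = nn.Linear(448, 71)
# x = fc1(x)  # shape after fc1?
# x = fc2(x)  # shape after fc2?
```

Input: (15, 1408) -> after fc1: (15, 448) -> Output: (15, 71)

Answer: (15, 71)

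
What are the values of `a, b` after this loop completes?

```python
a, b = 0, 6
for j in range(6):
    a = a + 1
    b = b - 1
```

a goes 0→6, b goes 6→0
`a, b` takes the values: (0, 6) → (1, 6) → (1, 5) → (2, 5) → (2, 4) → (3, 4) → (3, 3) → (4, 3) → (4, 2) → (5, 2) → (5, 1) → (6, 1) → (6, 0)

Answer: 6, 0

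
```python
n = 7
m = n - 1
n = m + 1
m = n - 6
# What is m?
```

Trace:
`n = 7` → n = 7
`m = n - 1` → m = 6
`n = m + 1` → n = 7
`m = n - 6` → m = 1
So m = 1

Answer: 1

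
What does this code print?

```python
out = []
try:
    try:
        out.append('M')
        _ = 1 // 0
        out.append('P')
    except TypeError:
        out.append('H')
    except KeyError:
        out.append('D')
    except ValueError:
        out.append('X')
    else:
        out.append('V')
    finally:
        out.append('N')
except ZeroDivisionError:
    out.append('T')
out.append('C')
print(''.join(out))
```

Execution trace: 'M' (try body) → 'N' (finally) → 'T' (outer except ZeroDivisionError) → 'C' (after the try/except). Output: MNTC

Answer: MNTC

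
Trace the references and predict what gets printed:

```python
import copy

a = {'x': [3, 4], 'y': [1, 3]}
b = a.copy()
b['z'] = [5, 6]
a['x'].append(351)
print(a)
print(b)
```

Key concept: shallow copy of dict with mutable values.
Step by step:
`a = {'x': [3, 4], 'y': [1, 3]}` → a = {'x': [3, 4], 'y': [1, 3]}
`b = a.copy()` → b = {'x': [3, 4], 'y': [1, 3]}
`b['z'] = [5, 6]` → b = {'x': [3, 4], 'y': [1, 3], 'z': [5, 6]}
`a['x'].append(351)` → a = {'x': [3, 4, 351], 'y': [1, 3]}; b = {'x': [3, 4, 351], 'y': [1, 3], 'z': [5, 6]}
`print(a)` → prints {'x': [3, 4, 351], 'y': [1, 3]}
`print(b)` → prints {'x': [3, 4, 351], 'y': [1, 3], 'z': [5, 6]}

Answer:
{'x': [3, 4, 351], 'y': [1, 3]}
{'x': [3, 4, 351], 'y': [1, 3], 'z': [5, 6]}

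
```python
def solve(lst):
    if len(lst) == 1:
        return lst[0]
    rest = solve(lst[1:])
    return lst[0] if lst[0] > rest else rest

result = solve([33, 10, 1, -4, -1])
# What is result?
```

Recursive max over [33, 10, 1, -4, -1] = 33

Answer: 33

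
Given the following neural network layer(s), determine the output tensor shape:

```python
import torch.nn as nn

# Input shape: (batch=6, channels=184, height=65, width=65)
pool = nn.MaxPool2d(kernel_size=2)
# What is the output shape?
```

Input: (6, 184, 65, 65) -> Output: (6, 184, 32, 32)

Answer: (6, 184, 32, 32)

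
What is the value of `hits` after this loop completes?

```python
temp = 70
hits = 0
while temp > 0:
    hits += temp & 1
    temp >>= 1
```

Count set bits in 70 (binary: 0b1000110)
`hits` takes the values: 0 → 1 → 2 → 3

Answer: 3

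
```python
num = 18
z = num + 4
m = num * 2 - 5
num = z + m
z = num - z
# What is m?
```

Trace:
`num = 18` → num = 18
`z = num + 4` → z = 22
`m = num * 2 - 5` → m = 31
`num = z + m` → num = 53
`z = num - z` → z = 31
So m = 31

Answer: 31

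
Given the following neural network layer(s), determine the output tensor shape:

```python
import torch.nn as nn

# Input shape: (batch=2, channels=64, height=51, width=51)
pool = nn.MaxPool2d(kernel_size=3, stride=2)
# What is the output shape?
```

Input: (2, 64, 51, 51) -> Output: (2, 64, 25, 25)

Answer: (2, 64, 25, 25)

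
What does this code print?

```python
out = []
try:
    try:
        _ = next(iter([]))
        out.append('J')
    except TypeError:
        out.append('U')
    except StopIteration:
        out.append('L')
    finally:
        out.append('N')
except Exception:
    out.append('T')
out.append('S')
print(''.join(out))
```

Execution trace: 'L' (inner except StopIteration) → 'N' (inner finally) → 'S' (after the try/except). Output: LNS

Answer: LNS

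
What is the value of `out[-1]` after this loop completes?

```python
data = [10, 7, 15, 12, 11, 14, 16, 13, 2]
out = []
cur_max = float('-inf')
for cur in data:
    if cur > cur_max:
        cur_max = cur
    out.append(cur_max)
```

Running max ends at 16
`out` takes the values: [] → [10] → [10, 10] → [10, 10, 15] → [10, 10, 15, 15] → [10, 10, 15, 15, 15] → [10, 10, 15, 15, 15, 15] → [10, 10, 15, 15, 15, 15, 16] → [10, 10, 15, 15, 15, 15, 16, 16] → [10, 10, 15, 15, 15, 15, 16, 16, 16]
So `out[-1]` = 16

Answer: 16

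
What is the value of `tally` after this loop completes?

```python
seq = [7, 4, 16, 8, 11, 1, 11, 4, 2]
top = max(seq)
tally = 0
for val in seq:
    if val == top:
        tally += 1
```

Count of max value 16 in [7, 4, 16, 8, 11, 1, 11, 4, 2]
`tally` takes the values: 0 → 1

Answer: 1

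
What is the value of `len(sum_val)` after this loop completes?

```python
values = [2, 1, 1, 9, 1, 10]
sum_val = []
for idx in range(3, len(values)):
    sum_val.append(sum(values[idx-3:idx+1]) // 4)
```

Number of 4-element averages
`sum_val` takes the values: [] → [3] → [3, 3] → [3, 3, 5]
So `len(sum_val)` = 3

Answer: 3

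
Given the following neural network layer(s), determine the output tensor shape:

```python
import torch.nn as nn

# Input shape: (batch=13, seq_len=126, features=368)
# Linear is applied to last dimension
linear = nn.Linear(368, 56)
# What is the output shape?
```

Input: (13, 126, 368) -> Output: (13, 126, 56)

Answer: (13, 126, 56)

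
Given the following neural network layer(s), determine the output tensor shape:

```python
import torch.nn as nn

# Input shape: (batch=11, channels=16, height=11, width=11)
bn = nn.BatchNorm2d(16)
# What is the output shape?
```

Input: (11, 16, 11, 11) -> Output: (11, 16, 11, 11)

Answer: (11, 16, 11, 11)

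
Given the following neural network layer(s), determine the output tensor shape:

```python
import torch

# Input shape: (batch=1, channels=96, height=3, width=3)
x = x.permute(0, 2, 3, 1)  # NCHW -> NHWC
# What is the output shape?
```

Input: (1, 96, 3, 3) -> Output: (1, 3, 3, 96)

Answer: (1, 3, 3, 96)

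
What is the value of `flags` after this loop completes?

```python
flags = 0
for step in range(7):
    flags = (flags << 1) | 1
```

Build 7 consecutive 1-bits: 0b1111111
`flags` takes the values: 0 → 1 → 3 → 7 → 15 → 31 → 63 → 127

Answer: 127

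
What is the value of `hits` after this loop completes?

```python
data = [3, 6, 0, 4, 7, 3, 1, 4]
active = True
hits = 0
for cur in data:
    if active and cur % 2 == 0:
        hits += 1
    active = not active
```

Count even values at even positions
`hits` takes the values: 0 → 1

Answer: 1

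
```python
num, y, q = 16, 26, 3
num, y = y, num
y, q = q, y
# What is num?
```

Trace:
`num, y, q = 16, 26, 3` → num = 16; y = 26; q = 3
`num, y = y, num` → num = 26; y = 16
`y, q = q, y` → y = 3; q = 16
So num = 26

Answer: 26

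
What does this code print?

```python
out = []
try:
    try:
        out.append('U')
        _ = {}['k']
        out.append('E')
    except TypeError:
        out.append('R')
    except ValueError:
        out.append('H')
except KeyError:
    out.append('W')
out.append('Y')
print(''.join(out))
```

Execution trace: 'U' (try body) → 'W' (outer except KeyError) → 'Y' (after the try/except). Output: UWY

Answer: UWY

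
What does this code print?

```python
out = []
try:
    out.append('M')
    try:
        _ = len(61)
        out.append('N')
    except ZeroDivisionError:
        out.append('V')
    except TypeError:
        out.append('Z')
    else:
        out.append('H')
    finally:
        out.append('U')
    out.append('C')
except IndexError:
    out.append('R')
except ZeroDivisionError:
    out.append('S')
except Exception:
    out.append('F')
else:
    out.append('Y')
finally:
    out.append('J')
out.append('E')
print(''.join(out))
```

Execution trace: 'M' (try body) → 'Z' (inner except TypeError) → 'U' (inner finally) → 'C' (try body, no exception) → 'Y' (else) → 'J' (finally) → 'E' (after the try/except). Output: MZUCYJE

Answer: MZUCYJE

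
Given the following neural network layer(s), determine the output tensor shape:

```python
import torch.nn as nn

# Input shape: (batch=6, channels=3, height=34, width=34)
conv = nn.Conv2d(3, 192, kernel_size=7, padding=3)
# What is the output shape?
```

Input: (6, 3, 34, 34) -> Output: (6, 192, 34, 34)

Answer: (6, 192, 34, 34)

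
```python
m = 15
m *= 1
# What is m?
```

Trace:
`m = 15` → m = 15
`m *= 1` → m = 15
So m = 15

Answer: 15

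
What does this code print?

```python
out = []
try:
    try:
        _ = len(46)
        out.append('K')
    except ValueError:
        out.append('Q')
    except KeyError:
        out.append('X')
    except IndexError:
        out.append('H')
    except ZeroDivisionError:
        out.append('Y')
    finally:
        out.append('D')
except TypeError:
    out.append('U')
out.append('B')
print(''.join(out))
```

Execution trace: 'D' (finally) → 'U' (outer except TypeError) → 'B' (after the try/except). Output: DUB

Answer: DUB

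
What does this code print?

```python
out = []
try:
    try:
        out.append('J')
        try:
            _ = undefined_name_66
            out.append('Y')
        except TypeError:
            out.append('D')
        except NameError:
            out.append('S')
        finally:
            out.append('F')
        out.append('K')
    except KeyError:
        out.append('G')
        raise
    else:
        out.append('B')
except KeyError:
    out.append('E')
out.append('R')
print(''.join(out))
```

Execution trace: 'J' (try body) → 'S' (inner except NameError) → 'F' (inner finally) → 'K' (try body, no exception) → 'B' (else) → 'R' (after the try/except). Output: JSFKBR

Answer: JSFKBR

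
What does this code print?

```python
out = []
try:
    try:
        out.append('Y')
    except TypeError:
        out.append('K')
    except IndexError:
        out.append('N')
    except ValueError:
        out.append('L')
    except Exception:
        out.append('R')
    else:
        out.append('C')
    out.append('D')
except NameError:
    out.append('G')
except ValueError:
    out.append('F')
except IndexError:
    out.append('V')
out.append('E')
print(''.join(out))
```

Execution trace: 'Y' (inner try body, no exception) → 'C' (inner else) → 'D' (try body, no exception) → 'E' (after the try/except). Output: YCDE

Answer: YCDE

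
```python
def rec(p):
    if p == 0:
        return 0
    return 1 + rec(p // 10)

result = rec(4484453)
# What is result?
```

Count of digits of 4484453: 7

Answer: 7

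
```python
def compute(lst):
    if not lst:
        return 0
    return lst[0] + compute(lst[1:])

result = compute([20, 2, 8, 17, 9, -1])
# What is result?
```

20 + 2 + 8 + 17 + 9 + (-1) + 0 = 55

Answer: 55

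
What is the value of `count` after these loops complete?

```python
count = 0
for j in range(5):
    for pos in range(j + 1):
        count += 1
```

Triangle: 1 + 2 + ... + 5
`count` takes the values: 0 → 1 → 2 → 3 → 4 → 5 → 6 → 7 → 8 → 9 → 10 → 11 → 12 → 13 → 14 → 15

Answer: 15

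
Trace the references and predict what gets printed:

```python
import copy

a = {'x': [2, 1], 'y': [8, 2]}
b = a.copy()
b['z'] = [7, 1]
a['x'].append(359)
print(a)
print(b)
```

Key concept: shallow copy of dict with mutable values.
Step by step:
`a = {'x': [2, 1], 'y': [8, 2]}` → a = {'x': [2, 1], 'y': [8, 2]}
`b = a.copy()` → b = {'x': [2, 1], 'y': [8, 2]}
`b['z'] = [7, 1]` → b = {'x': [2, 1], 'y': [8, 2], 'z': [7, 1]}
`a['x'].append(359)` → a = {'x': [2, 1, 359], 'y': [8, 2]}; b = {'x': [2, 1, 359], 'y': [8, 2], 'z': [7, 1]}
`print(a)` → prints {'x': [2, 1, 359], 'y': [8, 2]}
`print(b)` → prints {'x': [2, 1, 359], 'y': [8, 2], 'z': [7, 1]}

Answer:
{'x': [2, 1, 359], 'y': [8, 2]}
{'x': [2, 1, 359], 'y': [8, 2], 'z': [7, 1]}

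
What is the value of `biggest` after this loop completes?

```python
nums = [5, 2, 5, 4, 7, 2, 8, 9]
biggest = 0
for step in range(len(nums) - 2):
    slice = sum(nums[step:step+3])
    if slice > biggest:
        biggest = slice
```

Max sum of 3-element window in [5, 2, 5, 4, 7, 2, 8, 9]
`biggest` takes the values: 0 → 12 → 16 → 17 → 19

Answer: 19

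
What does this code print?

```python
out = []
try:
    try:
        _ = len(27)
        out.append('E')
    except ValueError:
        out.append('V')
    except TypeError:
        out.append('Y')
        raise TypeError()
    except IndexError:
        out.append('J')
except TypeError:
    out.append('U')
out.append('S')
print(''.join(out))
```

Execution trace: 'Y' (inner except TypeError) → 'U' (outer except TypeError) → 'S' (after the try/except). Output: YUS

Answer: YUS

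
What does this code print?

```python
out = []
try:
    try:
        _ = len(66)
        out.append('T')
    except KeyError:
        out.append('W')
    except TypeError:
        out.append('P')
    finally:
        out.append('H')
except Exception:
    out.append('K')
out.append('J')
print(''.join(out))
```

Execution trace: 'P' (inner except TypeError) → 'H' (inner finally) → 'J' (after the try/except). Output: PHJ

Answer: PHJ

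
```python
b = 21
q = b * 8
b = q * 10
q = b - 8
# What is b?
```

Trace:
`b = 21` → b = 21
`q = b * 8` → q = 168
`b = q * 10` → b = 1680
`q = b - 8` → q = 1672
So b = 1680

Answer: 1680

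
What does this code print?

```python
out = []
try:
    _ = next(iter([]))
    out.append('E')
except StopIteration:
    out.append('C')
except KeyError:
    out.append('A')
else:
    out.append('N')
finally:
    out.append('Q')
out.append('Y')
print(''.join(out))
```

Execution trace: 'C' (except StopIteration) → 'Q' (finally) → 'Y' (after the try/except). Output: CQY

Answer: CQY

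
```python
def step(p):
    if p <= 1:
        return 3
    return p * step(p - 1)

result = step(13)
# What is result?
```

step(13) = 13 * 12 * 11 * 10 * 9 * 8 * 7 * 6 * 5 * 4 * 3 * 2 * 3 = 18681062400

Answer: 18681062400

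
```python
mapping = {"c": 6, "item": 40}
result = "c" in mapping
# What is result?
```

Trace:
`mapping = {"c": 6, "item": 40}` → mapping = {'c': 6, 'item': 40}
`result = "c" in mapping` → result = True
So result = True

Answer: True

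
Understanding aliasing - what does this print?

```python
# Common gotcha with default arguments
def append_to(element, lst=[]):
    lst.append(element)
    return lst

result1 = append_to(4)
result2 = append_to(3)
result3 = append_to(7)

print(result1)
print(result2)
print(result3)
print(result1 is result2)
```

Key concept: mutable default argument gotcha.
Step by step:
`result1 = append_to(4)` → result1 = [4]
`result2 = append_to(3)` → result1 = [4, 3] (same object as result2); result2 = [4, 3] (same object as result1)
`result3 = append_to(7)` → result1 = [4, 3, 7] (same object as result2, result3); result2 = [4, 3, 7] (same object as result1, result3); result3 = [4, 3, 7] (same object as result1, result2)
`print(result1)` → prints [4, 3, 7]
`print(result2)` → prints [4, 3, 7]
`print(result3)` → prints [4, 3, 7]
`print(result1 is result2)` → prints True

Answer:
[4, 3, 7]
[4, 3, 7]
[4, 3, 7]
True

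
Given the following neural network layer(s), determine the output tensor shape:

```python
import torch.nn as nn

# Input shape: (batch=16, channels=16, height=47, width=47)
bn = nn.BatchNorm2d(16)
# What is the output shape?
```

Input: (16, 16, 47, 47) -> Output: (16, 16, 47, 47)

Answer: (16, 16, 47, 47)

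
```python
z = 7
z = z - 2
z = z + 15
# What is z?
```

Trace:
`z = 7` → z = 7
`z = z - 2` → z = 5
`z = z + 15` → z = 20
So z = 20

Answer: 20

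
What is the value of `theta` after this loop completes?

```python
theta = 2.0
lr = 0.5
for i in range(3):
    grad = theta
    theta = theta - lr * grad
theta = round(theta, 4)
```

Gradient descent: w = 2.0 * (1 - 0.5)^3
`theta` takes the values: 2.0 → 1.0 → 0.5 → 0.25

Answer: 0.25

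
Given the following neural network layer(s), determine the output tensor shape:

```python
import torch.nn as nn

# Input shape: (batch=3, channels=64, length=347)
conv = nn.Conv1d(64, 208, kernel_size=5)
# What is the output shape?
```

Input: (3, 64, 347) -> Output: (3, 208, 343)

Answer: (3, 208, 343)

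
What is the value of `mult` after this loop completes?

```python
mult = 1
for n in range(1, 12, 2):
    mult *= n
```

Product of 1, 3, 5, ... up to 11
`mult` takes the values: 1 → 3 → 15 → 105 → 945 → 10395

Answer: 10395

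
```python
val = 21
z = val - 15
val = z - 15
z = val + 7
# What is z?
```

Trace:
`val = 21` → val = 21
`z = val - 15` → z = 6
`val = z - 15` → val = -9
`z = val + 7` → z = -2
So z = -2

Answer: -2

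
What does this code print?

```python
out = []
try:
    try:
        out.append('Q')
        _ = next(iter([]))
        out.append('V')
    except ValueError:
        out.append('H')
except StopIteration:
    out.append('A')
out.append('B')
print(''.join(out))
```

Execution trace: 'Q' (try body) → 'A' (outer except StopIteration) → 'B' (after the try/except). Output: QAB

Answer: QAB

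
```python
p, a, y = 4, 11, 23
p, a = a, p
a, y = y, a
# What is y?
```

Trace:
`p, a, y = 4, 11, 23` → p = 4; a = 11; y = 23
`p, a = a, p` → p = 11; a = 4
`a, y = y, a` → a = 23; y = 4
So y = 4

Answer: 4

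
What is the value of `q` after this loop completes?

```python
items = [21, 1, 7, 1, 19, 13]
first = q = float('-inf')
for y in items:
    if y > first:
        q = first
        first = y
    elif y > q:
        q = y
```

Second largest (with repeats) in [21, 1, 7, 1, 19, 13]
`q` takes the values: -inf → 1 → 7 → 19

Answer: 19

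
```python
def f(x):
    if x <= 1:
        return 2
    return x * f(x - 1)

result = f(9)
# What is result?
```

f(9) = 9 * 8 * 7 * 6 * 5 * 4 * 3 * 2 * 2 = 725760

Answer: 725760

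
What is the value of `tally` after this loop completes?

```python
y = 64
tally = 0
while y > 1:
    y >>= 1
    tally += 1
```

Count right shifts until 1
`tally` takes the values: 0 → 1 → 2 → 3 → 4 → 5 → 6

Answer: 6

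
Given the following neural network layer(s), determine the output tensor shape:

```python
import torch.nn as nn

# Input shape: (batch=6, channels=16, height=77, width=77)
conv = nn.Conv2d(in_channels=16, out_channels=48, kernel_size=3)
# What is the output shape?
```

Input: (6, 16, 77, 77) -> Output: (6, 48, 75, 75)

Answer: (6, 48, 75, 75)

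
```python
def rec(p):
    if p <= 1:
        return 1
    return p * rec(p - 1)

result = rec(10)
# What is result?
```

rec(10) = 10 * 9 * 8 * 7 * 6 * 5 * 4 * 3 * 2 * 1 = 3628800

Answer: 3628800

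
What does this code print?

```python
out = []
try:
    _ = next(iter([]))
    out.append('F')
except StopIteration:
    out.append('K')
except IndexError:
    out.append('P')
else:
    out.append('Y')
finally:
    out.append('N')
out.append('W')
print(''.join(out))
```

Execution trace: 'K' (except StopIteration) → 'N' (finally) → 'W' (after the try/except). Output: KNW

Answer: KNW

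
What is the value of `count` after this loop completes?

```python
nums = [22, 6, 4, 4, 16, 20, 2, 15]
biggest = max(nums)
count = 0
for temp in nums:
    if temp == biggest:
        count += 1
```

Count of max value 22 in [22, 6, 4, 4, 16, 20, 2, 15]
`count` takes the values: 0 → 1

Answer: 1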